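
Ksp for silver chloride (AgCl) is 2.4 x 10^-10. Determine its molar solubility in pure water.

AgCl(s) ⇌ Ag^+(aq) + Cl^-(aq)
Ksp = [Ag^+][Cl^-]
For each mole of AgCl that dissolves: [Ag^+] = s, [Cl^-] = s.
Ksp = (s)(s) = s^2
s = (2.4 x 10^-10)^(1/2) = 1.5 x 10^-5 M

s = 1.5e-5 M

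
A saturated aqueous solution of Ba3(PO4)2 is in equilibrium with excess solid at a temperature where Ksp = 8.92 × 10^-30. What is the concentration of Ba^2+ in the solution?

[Ba^2+] = 1.82e-6 M

Ba3(PO4)2(s) ⇌ 3 Ba^2+(aq) + 2 PO4^3-(aq)
Ksp = [Ba^2+]^3[PO4^3-]^2
With molar solubility s: [Ba^2+] = 3s, [PO4^3-] = 2s.
Ksp = (3s)^3(2s)^2 = 108s^5
Solving, s = (8.92 × 10^-30/108)^(1/5) = 6.073 × 10^-7 M
[Ba^2+] = 3s = 1.82 x 10^-6 M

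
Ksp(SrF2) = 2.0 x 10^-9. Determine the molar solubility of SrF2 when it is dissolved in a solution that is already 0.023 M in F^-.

SrF2(s) ⇌ Sr^2+(aq) + 2 F^-(aq)
Ksp = [Sr^2+][F^-]^2
If s mol/L dissolves here, [Sr^2+] = s, [F^-] = 0.023 + 2s ≈ 0.023 (Ksp is small, so little additional dissolves).
Ksp ≈ s × (0.023)^2
s = 3.8 x 10^-6 M
Check: 2s = 7.6 × 10^-6 ≪ 0.023, so the approximation is valid.

3.8 × 10^-6 M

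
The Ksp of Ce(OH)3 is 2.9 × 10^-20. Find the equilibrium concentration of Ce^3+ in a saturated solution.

[Ce^3+] = 5.7e-6 M

Ce(OH)3(s) ⇌ Ce^3+ + 3 OH^-
Ksp = [Ce^3+][OH^-]^3
If s mol/L of Ce(OH)3 dissolves, [Ce^3+] = s and [OH^-] = 3s.
Ksp = s(3s)^3 = 27s^4
s^4 = 2.9 × 10^-20 / 27, so s = 5.72 x 10^-6 M
[Ce^3+] = s = 5.7 × 10^-6 M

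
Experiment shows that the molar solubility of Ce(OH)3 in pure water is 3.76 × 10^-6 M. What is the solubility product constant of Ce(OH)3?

Ksp = 5.40e-21

Ce(OH)3(s) ⇌ Ce^3+(aq) + 3 OH^-(aq)
With molar solubility s: [Ce^3+] = s, [OH^-] = 3s.
Ksp = [Ce^3+][OH^-]^3
Substituting: Ksp = s(3s)^3 = 27s^4
With s = 3.76 × 10^-6: Ksp = 5.40 x 10^-21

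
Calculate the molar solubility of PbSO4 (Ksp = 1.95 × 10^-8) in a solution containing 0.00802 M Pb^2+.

s = 2.43e-6 M

PbSO4(s) ⇌ Pb^2+ + SO4^2-
Ksp = [Pb^2+][SO4^2-]
Let s be the molar solubility in this solution. [Pb^2+] = 0.00802 + s ≈ 0.00802, [SO4^2-] = s (since the Pb^2+ already present dominates).
Ksp ≈ 0.00802 × s
s = 2.43 x 10^-6 M
Check: s = 2.4 × 10^-6 ≪ 0.00802, so the approximation is valid.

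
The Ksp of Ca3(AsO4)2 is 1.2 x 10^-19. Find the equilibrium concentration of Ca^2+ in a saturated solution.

[Ca^2+] = 1.9e-4 M

Ca3(AsO4)2(s) <=> 3 Ca^2+ + 2 AsO4^3-
Ksp = [Ca^2+]^3[AsO4^3-]^2
If s mol/L of Ca3(AsO4)2 dissolves, [Ca^2+] = 3s and [AsO4^3-] = 2s.
So Ksp = (3s)^3 × (2s)^2 = 108s^5
Solving, s = (1.2 x 10^-19/108)^(1/5) = 6.44 x 10^-5 M
[Ca^2+] = 3s = 1.9 x 10^-4 M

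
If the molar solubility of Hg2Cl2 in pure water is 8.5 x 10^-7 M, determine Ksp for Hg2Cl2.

Hg2Cl2(s) ⇌ Hg2^2+ + 2 Cl^-
Let s = molar solubility. Then [Hg2^2+] = s and [Cl^-] = 2s.
Ksp = [Hg2^2+][Cl^-]^2
Ksp = s(2s)^2 = 4s^3
With s = 8.5 × 10^-7: Ksp = 2.5 x 10^-18

Ksp = 2.5e-18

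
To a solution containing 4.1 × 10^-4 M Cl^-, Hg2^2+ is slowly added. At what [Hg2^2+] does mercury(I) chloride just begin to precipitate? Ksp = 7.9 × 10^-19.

Hg2Cl2(s) ⇌ Hg2^2+(aq) + 2 Cl^-(aq)
Ksp = [Hg2^2+][Cl^-]^2
Precipitation begins when Q = Ksp. With [Cl^-] = 4.1 × 10^-4 M:
7.9 × 10^-19 = (4.1 × 10^-4)^2 × [Hg2^2+]
[Hg2^2+] = (7.9 × 10^-19 / 1.68 × 10^-7) = 4.7 × 10^-12 M

[Hg2^2+] ≈ 4.7 × 10^-12 M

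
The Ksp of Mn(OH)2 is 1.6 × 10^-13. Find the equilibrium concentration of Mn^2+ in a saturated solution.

Mn(OH)2(s) <=> Mn^2+ + 2 OH^-
Ksp = [Mn^2+][OH^-]^2
For each mole of Mn(OH)2 that dissolves: [Mn^2+] = s, [OH^-] = 2s.
Substituting: Ksp = s(2s)^2 = 4s^3
s = (1.6 × 10^-13 / 4)^(1/3) = 3.42 × 10^-5 M
[Mn^2+] = s = 3.4 × 10^-5 M

[Mn^2+] = 3.4 x 10^-5 M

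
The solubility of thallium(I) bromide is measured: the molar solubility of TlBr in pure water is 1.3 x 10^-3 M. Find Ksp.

1.7 x 10^-6

TlBr(s) ⇌ Tl^+(aq) + Br^-(aq)
Let s = molar solubility. Then [Tl^+] = s and [Br^-] = s.
Ksp = [Tl^+][Br^-]
Ksp = (s)(s) = s^2
With s = 1.3 × 10^-3: Ksp = 1.7 × 10^-6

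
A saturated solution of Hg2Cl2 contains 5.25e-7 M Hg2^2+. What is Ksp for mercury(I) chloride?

Hg2Cl2(s) <=> Hg2^2+(aq) + 2 Cl^-(aq)
Stoichiometry gives [Cl^-] = (2/1)[Hg2^2+] = 1.050 x 10^-6 M.
Ksp = [Hg2^2+][Cl^-]^2
Ksp = 5.25 × 10^-7 × (1.050 × 10^-6)^2 = 5.79 × 10^-19

Ksp = 5.79 x 10^-19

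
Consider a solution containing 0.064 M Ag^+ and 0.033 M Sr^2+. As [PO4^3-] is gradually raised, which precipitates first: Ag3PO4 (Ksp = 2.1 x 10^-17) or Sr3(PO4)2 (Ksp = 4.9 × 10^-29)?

Precipitation of each salt starts when its ion product equals its Ksp.
For Ag3PO4: 2.1 x 10^-17 = (0.064)^3 × [PO4^3-]  ⇒  [PO4^3-] = 8.0 × 10^-14 M.
For Sr3(PO4)2: 4.9 × 10^-29 = (0.033)^3 × [PO4^3-]^2  ⇒  [PO4^3-] = 1.2 × 10^-12 M.
The salt with the lower threshold [PO4^3-] precipitates first: Ag3PO4.

Ag3PO4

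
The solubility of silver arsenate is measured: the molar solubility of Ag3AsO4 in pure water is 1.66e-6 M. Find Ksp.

Ag3AsO4(s) <=> 3 Ag^+ + AsO4^3-
If s mol/L of Ag3AsO4 dissolves, [Ag^+] = 3s and [AsO4^3-] = s.
Ksp = [Ag^+]^3[AsO4^3-]
Ksp = (3s)^3s = 27s^4
Ksp = 27 × (1.66 × 10^-6)^4 = 2.05 × 10^-22

Ksp = 2.05 × 10^-22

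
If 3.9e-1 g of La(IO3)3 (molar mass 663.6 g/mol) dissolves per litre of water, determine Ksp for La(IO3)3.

Molar solubility s = (3.9 × 10^-1 g/L) / (663.6 g/mol) = 5.88 × 10^-4 M.
La(IO3)3(s) ⇌ La^3+ + 3 IO3^-
For each mole of La(IO3)3 that dissolves: [La^3+] = s, [IO3^-] = 3s.
Ksp = [La^3+][IO3^-]^3
So Ksp = s × (3s)^3 = 27s^4
With s = 5.88 × 10^-4: Ksp = 3.2 × 10^-12

Ksp ≈ 3.2 × 10^-12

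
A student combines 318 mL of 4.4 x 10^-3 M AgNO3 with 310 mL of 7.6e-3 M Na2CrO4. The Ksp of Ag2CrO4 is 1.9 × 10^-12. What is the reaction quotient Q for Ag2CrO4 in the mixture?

Q ≈ 1.9 x 10^-8

Total volume = 318 + 310 = 628 mL.
[Ag^+] = 4.4 × 10^-3 × (318/628) = 2.23 × 10^-3 M
[CrO4^2-] = 7.6 x 10^-3 × (310/628) = 3.75 × 10^-3 M
Ag2CrO4(s) ⇌ 2 Ag^+ + CrO4^2-, so Q = [Ag^+]^2[CrO4^2-]
Q = (2.23 × 10^-3)^2(3.75 × 10^-3) = 1.9 × 10^-8
Q > Ksp, so Ag2CrO4 will precipitate.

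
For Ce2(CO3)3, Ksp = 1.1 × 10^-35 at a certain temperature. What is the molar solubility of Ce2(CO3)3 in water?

Ce2(CO3)3(s) ⇌ 2 Ce^3+(aq) + 3 CO3^2-(aq)
Ksp = [Ce^3+]^2[CO3^2-]^3
If s mol/L of Ce2(CO3)3 dissolves, [Ce^3+] = 2s and [CO3^2-] = 3s.
So Ksp = (2s)^2 × (3s)^3 = 108s^5
Solving, s = (1.1 × 10^-35/108)^(1/5) = 4.0 x 10^-8 M

s ≈ 4.0 x 10^-8 M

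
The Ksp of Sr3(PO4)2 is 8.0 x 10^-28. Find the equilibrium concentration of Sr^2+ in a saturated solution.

[Sr^2+] = 4.5 × 10^-6 M

Sr3(PO4)2(s) ⇌ 3 Sr^2+ + 2 PO4^3-
Ksp = [Sr^2+]^3[PO4^3-]^2
If s mol/L of Sr3(PO4)2 dissolves, [Sr^2+] = 3s and [PO4^3-] = 2s.
So Ksp = (3s)^3 × (2s)^2 = 108s^5
Solving, s = (8.0 x 10^-28/108)^(1/5) = 1.49 x 10^-6 M
[Sr^2+] = 3s = 4.5 x 10^-6 M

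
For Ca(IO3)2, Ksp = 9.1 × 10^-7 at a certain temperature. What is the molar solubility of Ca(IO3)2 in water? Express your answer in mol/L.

s = 6.1 x 10^-3 M

Ca(IO3)2(s) ⇌ Ca^2+(aq) + 2 IO3^-(aq)
Ksp = [Ca^2+][IO3^-]^2
For each mole of Ca(IO3)2 that dissolves: [Ca^2+] = s, [IO3^-] = 2s.
So Ksp = s × (2s)^2 = 4s^3
s = (9.1 × 10^-7 / 4)^(1/3) = 6.1 x 10^-3 M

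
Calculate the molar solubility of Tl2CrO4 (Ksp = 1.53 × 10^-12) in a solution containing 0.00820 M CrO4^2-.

6.83 × 10^-6 M

Tl2CrO4(s) ⇌ 2 Tl^+(aq) + CrO4^2-(aq)
Ksp = [Tl^+]^2[CrO4^2-]
Let s = moles of Tl2CrO4 that dissolve per litre. [Tl^+] = 2s, [CrO4^2-] = 0.00820 + s ≈ 0.00820 (Ksp is small, so little additional dissolves).
Ksp ≈ (2s)^2 × 0.00820
s = 6.83 x 10^-6 M
Check: s = 6.8 × 10^-6 ≪ 0.00820, so the approximation is valid.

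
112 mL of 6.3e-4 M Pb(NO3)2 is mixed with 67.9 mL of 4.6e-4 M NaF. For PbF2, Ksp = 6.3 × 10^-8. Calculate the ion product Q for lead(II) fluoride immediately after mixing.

Total volume = 112 + 67.9 = 179.9 mL.
[Pb^2+] = 6.3 × 10^-4 × (112/179.9) = 3.92 × 10^-4 M
[F^-] = 4.6 × 10^-4 × (67.9/179.9) = 1.74 × 10^-4 M
PbF2(s) ⇌ Pb^2+(aq) + 2 F^-(aq), so Q = [Pb^2+][F^-]^2
Q = (3.92 x 10^-4)(1.74 × 10^-4)^2 = 1.2 x 10^-11
Q < Ksp, so no precipitate of PbF2 forms.

1.2e-11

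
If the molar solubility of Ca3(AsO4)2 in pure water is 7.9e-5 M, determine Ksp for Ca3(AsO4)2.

Ca3(AsO4)2(s) <=> 3 Ca^2+ + 2 AsO4^3-
With molar solubility s: [Ca^2+] = 3s, [AsO4^3-] = 2s.
Ksp = [Ca^2+]^3[AsO4^3-]^2
Ksp = (3s)^3(2s)^2 = 108s^5
Ksp = 108 × (7.9 x 10^-5)^5 = 3.3 × 10^-19

Ksp ≈ 3.3 × 10^-19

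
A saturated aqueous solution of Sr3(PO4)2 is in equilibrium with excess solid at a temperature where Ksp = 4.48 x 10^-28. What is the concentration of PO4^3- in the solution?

[PO4^3-] ≈ 2.66 x 10^-6 M

Sr3(PO4)2(s) <=> 3 Sr^2+ + 2 PO4^3-
Ksp = [Sr^2+]^3[PO4^3-]^2
If s mol/L of Sr3(PO4)2 dissolves, [Sr^2+] = 3s and [PO4^3-] = 2s.
So Ksp = (3s)^3 × (2s)^2 = 108s^5
Solving, s = (4.48 x 10^-28/108)^(1/5) = 1.329 x 10^-6 M
[PO4^3-] = 2s = 2.66 × 10^-6 M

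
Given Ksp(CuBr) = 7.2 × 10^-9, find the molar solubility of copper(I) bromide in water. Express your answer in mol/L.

CuBr(s) ⇌ Cu^+ + Br^-
Ksp = [Cu^+][Br^-]
For each mole of CuBr that dissolves: [Cu^+] = s, [Br^-] = s.
Ksp = s^2
s = √(7.2 × 10^-9) = 8.5 × 10^-5 M

s = 8.5 × 10^-5 M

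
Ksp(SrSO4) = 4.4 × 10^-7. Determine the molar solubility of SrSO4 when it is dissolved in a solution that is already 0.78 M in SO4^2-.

SrSO4(s) ⇌ Sr^2+(aq) + SO4^2-(aq)
Ksp = [Sr^2+][SO4^2-]
Let s be the molar solubility in this solution. [Sr^2+] = s, [SO4^2-] = 0.78 + s ≈ 0.78 (Ksp is small, so little additional dissolves).
Ksp ≈ s × 0.78
s = 5.6 x 10^-7 M
Check: s = 5.6 × 10^-7 ≪ 0.78, so the approximation is valid.

5.6 × 10^-7 M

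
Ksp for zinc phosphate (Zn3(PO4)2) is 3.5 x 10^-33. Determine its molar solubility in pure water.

s ≈ 1.3 × 10^-7 M

Zn3(PO4)2(s) ⇌ 3 Zn^2+ + 2 PO4^3-
Ksp = [Zn^2+]^3[PO4^3-]^2
Let s = molar solubility. Then [Zn^2+] = 3s and [PO4^3-] = 2s.
So Ksp = (3s)^3 × (2s)^2 = 108s^5
s^5 = 3.5 x 10^-33 / 108, so s = 1.3 × 10^-7 M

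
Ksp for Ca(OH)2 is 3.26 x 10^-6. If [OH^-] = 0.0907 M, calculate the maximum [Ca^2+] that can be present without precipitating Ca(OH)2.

Ca(OH)2(s) ⇌ Ca^2+(aq) + 2 OH^-(aq)
Ksp = [Ca^2+][OH^-]^2
Precipitation begins when Q = Ksp. With [OH^-] = 0.0907 M:
3.26 x 10^-6 = (0.0907)^2 × [Ca^2+]
[Ca^2+] = (3.26 x 10^-6 / 8.226 x 10^-3) = 3.96 x 10^-4 M

[Ca^2+] ≈ 3.96 × 10^-4 M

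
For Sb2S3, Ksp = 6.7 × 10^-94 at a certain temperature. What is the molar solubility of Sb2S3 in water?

s ≈ 9.1 x 10^-20 M

Sb2S3(s) ⇌ 2 Sb^3+(aq) + 3 S^2-(aq)
Ksp = [Sb^3+]^2[S^2-]^3
For each mole of Sb2S3 that dissolves: [Sb^3+] = 2s, [S^2-] = 3s.
Ksp = (2s)^2(3s)^3 = 108s^5
Solving, s = (6.7 × 10^-94/108)^(1/5) = 9.1 × 10^-20 M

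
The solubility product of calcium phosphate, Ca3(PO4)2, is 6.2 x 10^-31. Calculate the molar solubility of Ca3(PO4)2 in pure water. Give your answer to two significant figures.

Ca3(PO4)2(s) <=> 3 Ca^2+(aq) + 2 PO4^3-(aq)
Ksp = [Ca^2+]^3[PO4^3-]^2
If s mol/L of Ca3(PO4)2 dissolves, [Ca^2+] = 3s and [PO4^3-] = 2s.
Substituting: Ksp = (3s)^3(2s)^2 = 108s^5
Solving, s = (6.2 x 10^-31/108)^(1/5) = 3.6 × 10^-7 M

3.6 x 10^-7 M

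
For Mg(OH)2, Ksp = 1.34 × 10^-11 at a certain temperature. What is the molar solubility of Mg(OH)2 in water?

s = 1.50e-4 M

Mg(OH)2(s) <=> Mg^2+(aq) + 2 OH^-(aq)
Ksp = [Mg^2+][OH^-]^2
With molar solubility s: [Mg^2+] = s, [OH^-] = 2s.
So Ksp = s × (2s)^2 = 4s^3
s^3 = 1.34 × 10^-11 / 4, so s = 1.50 x 10^-4 M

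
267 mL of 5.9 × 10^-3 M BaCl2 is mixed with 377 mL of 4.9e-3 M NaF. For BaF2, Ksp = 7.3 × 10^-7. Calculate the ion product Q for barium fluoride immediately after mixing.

Total volume = 267 + 377 = 644 mL.
[Ba^2+] = 5.9 × 10^-3 × (267/644) = 2.45 × 10^-3 M
[F^-] = 4.9 x 10^-3 × (377/644) = 2.87 x 10^-3 M
BaF2(s) ⇌ Ba^2+ + 2 F^-, so Q = [Ba^2+][F^-]^2
Q = (2.45 × 10^-3)(2.87 × 10^-3)^2 = 2.0 × 10^-8
Q < Ksp, so no precipitate of BaF2 forms.

2.0 × 10^-8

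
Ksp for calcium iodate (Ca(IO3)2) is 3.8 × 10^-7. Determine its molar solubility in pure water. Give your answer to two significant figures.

s = 4.6e-3 M

Ca(IO3)2(s) <=> Ca^2+(aq) + 2 IO3^-(aq)
Ksp = [Ca^2+][IO3^-]^2
With molar solubility s: [Ca^2+] = s, [IO3^-] = 2s.
Ksp = s(2s)^2 = 4s^3
s = (3.8 × 10^-7 / 4)^(1/3) = 4.6 x 10^-3 M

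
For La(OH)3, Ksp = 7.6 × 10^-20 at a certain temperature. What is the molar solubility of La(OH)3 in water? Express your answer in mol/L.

s = 7.3e-6 M

La(OH)3(s) <=> La^3+(aq) + 3 OH^-(aq)
Ksp = [La^3+][OH^-]^3
With molar solubility s: [La^3+] = s, [OH^-] = 3s.
Substituting: Ksp = s(3s)^3 = 27s^4
s = (7.6 × 10^-20 / 27)^(1/4) = 7.3 x 10^-6 M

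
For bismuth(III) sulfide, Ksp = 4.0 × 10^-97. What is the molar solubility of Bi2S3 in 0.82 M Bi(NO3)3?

2.8 x 10^-33 M

Bi2S3(s) ⇌ 2 Bi^3+ + 3 S^2-
Ksp = [Bi^3+]^2[S^2-]^3
Let s = moles of Bi2S3 that dissolve per litre. [Bi^3+] = 0.82 + 2s ≈ 0.82, [S^2-] = 3s (since Bi^3+ from Bi(NO3)3 dominates).
Ksp ≈ (0.82)^2 × (3s)^3
s = 2.8 x 10^-33 M
Check: 2s = 5.6 x 10^-33 ≪ 0.82, so the approximation is valid.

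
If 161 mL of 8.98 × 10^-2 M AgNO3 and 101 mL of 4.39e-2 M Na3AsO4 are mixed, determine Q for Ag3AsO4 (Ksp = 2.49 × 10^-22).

Q ≈ 2.84 x 10^-6

Total volume = 161 + 101 = 262 mL.
[Ag^+] = 8.98 × 10^-2 × (161/262) = 5.518 × 10^-2 M
[AsO4^3-] = 4.39 x 10^-2 × (101/262) = 1.692 × 10^-2 M
Ag3AsO4(s) <=> 3 Ag^+ + AsO4^3-, so Q = [Ag^+]^3[AsO4^3-]
Q = (5.518 × 10^-2)^3(1.692 × 10^-2) = 2.84 × 10^-6
Q > Ksp, so Ag3AsO4 will precipitate.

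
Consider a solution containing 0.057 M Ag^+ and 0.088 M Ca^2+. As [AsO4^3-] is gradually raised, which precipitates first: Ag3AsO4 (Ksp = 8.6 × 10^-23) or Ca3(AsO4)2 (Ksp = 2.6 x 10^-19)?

Ag3AsO4

Precipitation of each salt starts when its ion product equals its Ksp.
For Ag3AsO4: 8.6 × 10^-23 = (0.057)^3 × [AsO4^3-]  ⇒  [AsO4^3-] = 4.6 x 10^-19 M.
For Ca3(AsO4)2: 2.6 x 10^-19 = (0.088)^3 × [AsO4^3-]^2  ⇒  [AsO4^3-] = 2.0 × 10^-8 M.
The salt with the lower threshold [AsO4^3-] precipitates first: Ag3AsO4.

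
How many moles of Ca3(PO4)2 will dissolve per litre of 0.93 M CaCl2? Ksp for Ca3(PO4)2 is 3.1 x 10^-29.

s = 3.1 × 10^-15 M

Ca3(PO4)2(s) ⇌ 3 Ca^2+ + 2 PO4^3-
Ksp = [Ca^2+]^3[PO4^3-]^2
Let s be the molar solubility in this solution. [Ca^2+] = 0.93 + 3s ≈ 0.93, [PO4^3-] = 2s (Ksp is small, so little additional dissolves).
Ksp ≈ (0.93)^3 × (2s)^2
s = 3.1 × 10^-15 M
Check: 3s = 9.3 x 10^-15 ≪ 0.93, so the approximation is valid.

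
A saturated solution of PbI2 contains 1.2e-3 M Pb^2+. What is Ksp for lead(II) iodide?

Ksp ≈ 6.9e-9

PbI2(s) <=> Pb^2+ + 2 I^-
Stoichiometry gives [I^-] = (2/1)[Pb^2+] = 2.40 × 10^-3 M.
Ksp = [Pb^2+][I^-]^2
Ksp = 1.2 × 10^-3 × (2.40 × 10^-3)^2 = 6.9 × 10^-9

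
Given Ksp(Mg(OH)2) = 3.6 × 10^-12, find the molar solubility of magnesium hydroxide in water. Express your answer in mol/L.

Mg(OH)2(s) <=> Mg^2+(aq) + 2 OH^-(aq)
Ksp = [Mg^2+][OH^-]^2
With molar solubility s: [Mg^2+] = s, [OH^-] = 2s.
So Ksp = s × (2s)^2 = 4s^3
s = (3.6 × 10^-12 / 4)^(1/3) = 9.7 × 10^-5 M

s = 9.7 × 10^-5 M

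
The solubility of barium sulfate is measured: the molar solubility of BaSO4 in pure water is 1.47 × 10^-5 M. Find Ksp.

BaSO4(s) ⇌ Ba^2+(aq) + SO4^2-(aq)
If s mol/L of BaSO4 dissolves, [Ba^2+] = s and [SO4^2-] = s.
Ksp = [Ba^2+][SO4^2-]
Ksp = s × s = s^2
Ksp = (1.47 × 10^-5)^2 = 2.16 × 10^-10

Ksp = 2.16e-10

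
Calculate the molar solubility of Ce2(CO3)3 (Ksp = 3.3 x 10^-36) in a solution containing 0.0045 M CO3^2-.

Ce2(CO3)3(s) ⇌ 2 Ce^3+ + 3 CO3^2-
Ksp = [Ce^3+]^2[CO3^2-]^3
Let s be the molar solubility in this solution. [Ce^3+] = 2s, [CO3^2-] = 0.0045 + 3s ≈ 0.0045 (common-ion effect: CO3^2- is already 0.0045 M).
Ksp ≈ (2s)^2 × (0.0045)^3
s = 3.0 x 10^-15 M
Check: 3s = 9.0 x 10^-15 ≪ 0.0045, so the approximation is valid.

s = 3.0e-15 M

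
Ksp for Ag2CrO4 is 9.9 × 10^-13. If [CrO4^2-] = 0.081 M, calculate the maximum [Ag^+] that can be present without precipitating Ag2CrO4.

3.5 × 10^-6 M

Ag2CrO4(s) <=> 2 Ag^+(aq) + CrO4^2-(aq)
Ksp = [Ag^+]^2[CrO4^2-]
Precipitation begins when Q = Ksp. With [CrO4^2-] = 0.081 M:
9.9 × 10^-13 = (0.081) × [Ag^+]^2
[Ag^+] = (9.9 × 10^-13 / 8.1 × 10^-2)^(1/2) = 3.5 x 10^-6 M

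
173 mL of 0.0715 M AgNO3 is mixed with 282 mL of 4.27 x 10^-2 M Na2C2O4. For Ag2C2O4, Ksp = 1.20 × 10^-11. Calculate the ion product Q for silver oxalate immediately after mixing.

Q = 1.96 × 10^-5

Total volume = 173 + 282 = 455 mL.
[Ag^+] = 7.15 × 10^-2 × (173/455) = 2.719 × 10^-2 M
[C2O4^2-] = 4.27 × 10^-2 × (282/455) = 2.646 × 10^-2 M
Ag2C2O4(s) <=> 2 Ag^+ + C2O4^2-, so Q = [Ag^+]^2[C2O4^2-]
Q = (2.719 × 10^-2)^2(2.646 × 10^-2) = 1.96 x 10^-5
Q > Ksp, so Ag2C2O4 will precipitate.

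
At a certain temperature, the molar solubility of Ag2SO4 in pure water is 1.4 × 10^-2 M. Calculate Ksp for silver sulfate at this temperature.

1.1 x 10^-5

Ag2SO4(s) ⇌ 2 Ag^+ + SO4^2-
With molar solubility s: [Ag^+] = 2s, [SO4^2-] = s.
Ksp = [Ag^+]^2[SO4^2-]
Ksp = (2s)^2s = 4s^3
Ksp = 4 × (1.4 × 10^-2)^3 = 1.1 × 10^-5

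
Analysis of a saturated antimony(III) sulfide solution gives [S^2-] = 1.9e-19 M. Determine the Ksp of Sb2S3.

Sb2S3(s) ⇌ 2 Sb^3+ + 3 S^2-
Stoichiometry gives [Sb^3+] = (2/3)[S^2-] = 1.27 × 10^-19 M.
Ksp = [Sb^3+]^2[S^2-]^3
Ksp = (1.27 × 10^-19)^2 × (1.9 × 10^-19)^3 = 1.1 × 10^-94

1.1 × 10^-94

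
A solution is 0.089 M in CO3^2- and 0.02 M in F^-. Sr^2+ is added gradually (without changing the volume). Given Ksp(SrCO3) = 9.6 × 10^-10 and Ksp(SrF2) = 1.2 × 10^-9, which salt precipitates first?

SrCO3

Precipitation of each salt starts when its ion product equals its Ksp.
For SrCO3: 9.6 × 10^-10 = 0.089 × [Sr^2+]  ⇒  [Sr^2+] = 1.1 × 10^-8 M.
For SrF2: 1.2 × 10^-9 = (0.02)^2 × [Sr^2+]  ⇒  [Sr^2+] = 3.0 × 10^-6 M.
The salt with the lower threshold [Sr^2+] precipitates first: SrCO3.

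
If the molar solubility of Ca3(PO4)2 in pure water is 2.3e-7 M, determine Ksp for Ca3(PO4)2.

7.0 x 10^-32

Ca3(PO4)2(s) <=> 3 Ca^2+(aq) + 2 PO4^3-(aq)
For each mole of Ca3(PO4)2 that dissolves: [Ca^2+] = 3s, [PO4^3-] = 2s.
Ksp = [Ca^2+]^3[PO4^3-]^2
Ksp = (3s)^3(2s)^2 = 108s^5
With s = 2.3 x 10^-7: Ksp = 7.0 × 10^-32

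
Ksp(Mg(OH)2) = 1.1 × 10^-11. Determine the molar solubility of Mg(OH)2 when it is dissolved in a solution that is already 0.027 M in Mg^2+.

Mg(OH)2(s) ⇌ Mg^2+ + 2 OH^-
Ksp = [Mg^2+][OH^-]^2
Let s = moles of Mg(OH)2 that dissolve per litre. [Mg^2+] = 0.027 + s ≈ 0.027, [OH^-] = 2s (common-ion effect: Mg^2+ is already 0.027 M).
Ksp ≈ 0.027 × (2s)^2
s = 1.0 × 10^-5 M
Check: s = 1.0 × 10^-5 ≪ 0.027, so the approximation is valid.

s ≈ 1.0e-5 M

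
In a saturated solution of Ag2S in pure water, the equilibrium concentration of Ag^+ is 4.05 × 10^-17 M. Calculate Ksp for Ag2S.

Ag2S(s) ⇌ 2 Ag^+(aq) + S^2-(aq)
Stoichiometry gives [S^2-] = (1/2)[Ag^+] = 2.025 x 10^-17 M.
Ksp = [Ag^+]^2[S^2-]
Ksp = (4.05 × 10^-17)^2 × 2.025 × 10^-17 = 3.32 x 10^-50

Ksp ≈ 3.32 × 10^-50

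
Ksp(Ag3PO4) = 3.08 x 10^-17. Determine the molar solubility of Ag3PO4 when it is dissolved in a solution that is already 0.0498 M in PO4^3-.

Ag3PO4(s) ⇌ 3 Ag^+(aq) + PO4^3-(aq)
Ksp = [Ag^+]^3[PO4^3-]
Let s = moles of Ag3PO4 that dissolve per litre. [Ag^+] = 3s, [PO4^3-] = 0.0498 + s ≈ 0.0498 (Ksp is small, so little additional dissolves).
Ksp ≈ (3s)^3 × 0.0498
s = 2.84 x 10^-6 M
Check: s = 2.8 × 10^-6 ≪ 0.0498, so the approximation is valid.

s ≈ 2.84e-6 M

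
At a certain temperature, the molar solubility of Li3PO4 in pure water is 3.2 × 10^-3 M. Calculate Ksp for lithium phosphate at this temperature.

2.8 x 10^-9

Li3PO4(s) ⇌ 3 Li^+ + PO4^3-
Let s = molar solubility. Then [Li^+] = 3s and [PO4^3-] = s.
Ksp = [Li^+]^3[PO4^3-]
Ksp = (3s)^3s = 27s^4
Ksp = 27 × (3.2 x 10^-3)^4 = 2.8 × 10^-9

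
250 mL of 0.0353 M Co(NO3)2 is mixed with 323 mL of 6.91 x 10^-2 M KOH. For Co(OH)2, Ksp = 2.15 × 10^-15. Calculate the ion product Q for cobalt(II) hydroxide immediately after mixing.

2.34 x 10^-5

Total volume = 250 + 323 = 573 mL.
[Co^2+] = 3.53 x 10^-2 × (250/573) = 1.540 × 10^-2 M
[OH^-] = 6.91 × 10^-2 × (323/573) = 3.895 × 10^-2 M
Co(OH)2(s) <=> Co^2+(aq) + 2 OH^-(aq), so Q = [Co^2+][OH^-]^2
Q = (1.540 × 10^-2)(3.895 × 10^-2)^2 = 2.34 × 10^-5
Q > Ksp, so Co(OH)2 will precipitate.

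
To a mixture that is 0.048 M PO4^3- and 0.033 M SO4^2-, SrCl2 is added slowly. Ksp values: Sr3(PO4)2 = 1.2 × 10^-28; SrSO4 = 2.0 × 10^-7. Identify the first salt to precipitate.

Sr3(PO4)2

Precipitation of each salt starts when its ion product equals its Ksp.
For Sr3(PO4)2: 1.2 × 10^-28 = (0.048)^2 × [Sr^2+]^3  ⇒  [Sr^2+] = 3.7 × 10^-9 M.
For SrSO4: 2.0 × 10^-7 = 0.033 × [Sr^2+]  ⇒  [Sr^2+] = 6.1 × 10^-6 M.
The salt with the lower threshold [Sr^2+] precipitates first: Sr3(PO4)2.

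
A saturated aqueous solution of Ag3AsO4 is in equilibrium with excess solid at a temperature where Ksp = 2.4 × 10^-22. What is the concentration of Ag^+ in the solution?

5.2e-6 M

Ag3AsO4(s) ⇌ 3 Ag^+(aq) + AsO4^3-(aq)
Ksp = [Ag^+]^3[AsO4^3-]
For each mole of Ag3AsO4 that dissolves: [Ag^+] = 3s, [AsO4^3-] = s.
Substituting: Ksp = (3s)^3s = 27s^4
s^4 = 2.4 × 10^-22 / 27, so s = 1.73 × 10^-6 M
[Ag^+] = 3s = 5.2 × 10^-6 M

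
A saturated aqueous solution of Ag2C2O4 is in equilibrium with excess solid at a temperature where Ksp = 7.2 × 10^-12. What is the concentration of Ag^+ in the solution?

Ag2C2O4(s) ⇌ 2 Ag^+(aq) + C2O4^2-(aq)
Ksp = [Ag^+]^2[C2O4^2-]
If s mol/L of Ag2C2O4 dissolves, [Ag^+] = 2s and [C2O4^2-] = s.
So Ksp = (2s)^2 × s = 4s^3
s^3 = 7.2 × 10^-12 / 4, so s = 1.22 × 10^-4 M
[Ag^+] = 2s = 2.4 × 10^-4 M

2.4e-4 M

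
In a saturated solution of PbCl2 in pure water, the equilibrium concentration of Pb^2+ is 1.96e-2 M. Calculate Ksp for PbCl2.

PbCl2(s) <=> Pb^2+ + 2 Cl^-
Stoichiometry gives [Cl^-] = (2/1)[Pb^2+] = 3.920 × 10^-2 M.
Ksp = [Pb^2+][Cl^-]^2
Ksp = 1.96 × 10^-2 × (3.920 x 10^-2)^2 = 3.01 x 10^-5

Ksp ≈ 3.01e-5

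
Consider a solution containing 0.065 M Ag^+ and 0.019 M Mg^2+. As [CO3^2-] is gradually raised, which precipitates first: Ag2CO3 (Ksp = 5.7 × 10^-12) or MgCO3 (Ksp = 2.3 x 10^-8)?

Ag2CO3

Precipitation of each salt starts when its ion product equals its Ksp.
For Ag2CO3: 5.7 × 10^-12 = (0.065)^2 × [CO3^2-]  ⇒  [CO3^2-] = 1.3 x 10^-9 M.
For MgCO3: 2.3 x 10^-8 = 0.019 × [CO3^2-]  ⇒  [CO3^2-] = 1.2 × 10^-6 M.
The salt with the lower threshold [CO3^2-] precipitates first: Ag2CO3.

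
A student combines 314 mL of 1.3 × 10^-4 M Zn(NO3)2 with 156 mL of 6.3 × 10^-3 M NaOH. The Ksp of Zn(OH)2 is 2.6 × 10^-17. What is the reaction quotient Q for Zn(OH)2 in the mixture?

3.8e-10

Total volume = 314 + 156 = 470 mL.
[Zn^2+] = 1.3 x 10^-4 × (314/470) = 8.69 × 10^-5 M
[OH^-] = 6.3 × 10^-3 × (156/470) = 2.09 × 10^-3 M
Zn(OH)2(s) ⇌ Zn^2+ + 2 OH^-, so Q = [Zn^2+][OH^-]^2
Q = (8.69 x 10^-5)(2.09 × 10^-3)^2 = 3.8 × 10^-10
Q > Ksp, so Zn(OH)2 will precipitate.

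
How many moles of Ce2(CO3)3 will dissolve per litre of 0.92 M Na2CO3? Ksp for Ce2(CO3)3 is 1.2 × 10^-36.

Ce2(CO3)3(s) ⇌ 2 Ce^3+(aq) + 3 CO3^2-(aq)
Ksp = [Ce^3+]^2[CO3^2-]^3
Let s = moles of Ce2(CO3)3 that dissolve per litre. [Ce^3+] = 2s, [CO3^2-] = 0.92 + 3s ≈ 0.92 (since CO3^2- from Na2CO3 dominates).
Ksp ≈ (2s)^2 × (0.92)^3
s = 6.2 × 10^-19 M
Check: 3s = 1.9 x 10^-18 ≪ 0.92, so the approximation is valid.

6.2 × 10^-19 M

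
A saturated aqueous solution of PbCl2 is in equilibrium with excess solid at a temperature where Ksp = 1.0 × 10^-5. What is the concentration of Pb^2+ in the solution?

[Pb^2+] ≈ 0.014 M

PbCl2(s) ⇌ Pb^2+ + 2 Cl^-
Ksp = [Pb^2+][Cl^-]^2
Let s = molar solubility. Then [Pb^2+] = s and [Cl^-] = 2s.
Ksp = s(2s)^2 = 4s^3
s^3 = 1.0 × 10^-5 / 4, so s = 1.36 × 10^-2 M
[Pb^2+] = s = 1.4 × 10^-2 M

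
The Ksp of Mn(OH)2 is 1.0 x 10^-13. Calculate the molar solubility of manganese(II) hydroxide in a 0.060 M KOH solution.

s = 2.8 × 10^-11 M

Mn(OH)2(s) <=> Mn^2+(aq) + 2 OH^-(aq)
Ksp = [Mn^2+][OH^-]^2
If s mol/L dissolves here, [Mn^2+] = s, [OH^-] = 0.060 + 2s ≈ 0.060 (since OH^- from KOH dominates).
Ksp ≈ s × (0.060)^2
s = 2.8 × 10^-11 M
Check: 2s = 5.6 x 10^-11 ≪ 0.060, so the approximation is valid.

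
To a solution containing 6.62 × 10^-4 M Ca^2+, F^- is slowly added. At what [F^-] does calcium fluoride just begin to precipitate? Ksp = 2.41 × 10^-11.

[F^-] = 1.91 x 10^-4 M

CaF2(s) ⇌ Ca^2+ + 2 F^-
Ksp = [Ca^2+][F^-]^2
Precipitation begins when Q = Ksp. With [Ca^2+] = 6.62 × 10^-4 M:
2.41 × 10^-11 = (6.62 × 10^-4) × [F^-]^2
[F^-] = (2.41 × 10^-11 / 6.62 × 10^-4)^(1/2) = 1.91 x 10^-4 M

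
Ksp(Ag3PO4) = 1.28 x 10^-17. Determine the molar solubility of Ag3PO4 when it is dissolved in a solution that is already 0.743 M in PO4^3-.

Ag3PO4(s) ⇌ 3 Ag^+ + PO4^3-
Ksp = [Ag^+]^3[PO4^3-]
Let s = moles of Ag3PO4 that dissolve per litre. [Ag^+] = 3s, [PO4^3-] = 0.743 + s ≈ 0.743 (since the PO4^3- already present dominates).
Ksp ≈ (3s)^3 × 0.743
s = 8.61 x 10^-7 M
Check: s = 8.6 × 10^-7 ≪ 0.743, so the approximation is valid.

s = 8.61e-7 M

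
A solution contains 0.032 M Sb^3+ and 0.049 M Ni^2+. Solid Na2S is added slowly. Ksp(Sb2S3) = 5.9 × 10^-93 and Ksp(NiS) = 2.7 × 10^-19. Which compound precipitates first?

Each salt begins to precipitate when Q = Ksp, i.e. when [S^2-] reaches its threshold.
For Sb2S3: 5.9 × 10^-93 = (0.032)^2 × [S^2-]^3  ⇒  [S^2-] = 1.8 × 10^-30 M.
For NiS: 2.7 × 10^-19 = 0.049 × [S^2-]  ⇒  [S^2-] = 5.5 × 10^-18 M.
The salt with the lower threshold [S^2-] precipitates first: Sb2S3.

Sb2S3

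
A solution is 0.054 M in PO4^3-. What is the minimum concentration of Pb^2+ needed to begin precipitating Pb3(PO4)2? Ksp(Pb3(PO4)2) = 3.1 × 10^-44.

Pb3(PO4)2(s) <=> 3 Pb^2+(aq) + 2 PO4^3-(aq)
Ksp = [Pb^2+]^3[PO4^3-]^2
Precipitation begins when Q = Ksp. With [PO4^3-] = 0.054 M:
3.1 × 10^-44 = (0.054)^2 × [Pb^2+]^3
[Pb^2+] = (3.1 × 10^-44 / 2.92 x 10^-3)^(1/3) = 2.2 x 10^-14 M

2.2 × 10^-14 M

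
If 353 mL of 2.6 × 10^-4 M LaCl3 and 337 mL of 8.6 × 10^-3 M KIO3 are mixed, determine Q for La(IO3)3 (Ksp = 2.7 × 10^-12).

Total volume = 353 + 337 = 690 mL.
[La^3+] = 2.6 × 10^-4 × (353/690) = 1.33 × 10^-4 M
[IO3^-] = 8.6 x 10^-3 × (337/690) = 4.20 × 10^-3 M
La(IO3)3(s) <=> La^3+(aq) + 3 IO3^-(aq), so Q = [La^3+][IO3^-]^3
Q = (1.33 × 10^-4)(4.20 x 10^-3)^3 = 9.9 × 10^-12
Q > Ksp, so La(IO3)3 will precipitate.

Q = 9.9 × 10^-12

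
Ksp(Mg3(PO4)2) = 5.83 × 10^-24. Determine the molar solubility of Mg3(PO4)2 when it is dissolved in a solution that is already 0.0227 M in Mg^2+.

Mg3(PO4)2(s) <=> 3 Mg^2+(aq) + 2 PO4^3-(aq)
Ksp = [Mg^2+]^3[PO4^3-]^2
Let s = moles of Mg3(PO4)2 that dissolve per litre. [Mg^2+] = 0.0227 + 3s ≈ 0.0227, [PO4^3-] = 2s (Ksp is small, so little additional dissolves).
Ksp ≈ (0.0227)^3 × (2s)^2
s = 3.53 × 10^-10 M
Check: 3s = 1.1 × 10^-9 ≪ 0.0227, so the approximation is valid.

s = 3.53 × 10^-10 M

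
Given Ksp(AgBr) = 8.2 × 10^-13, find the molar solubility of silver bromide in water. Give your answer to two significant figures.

s = 9.1 x 10^-7 M

AgBr(s) ⇌ Ag^+(aq) + Br^-(aq)
Ksp = [Ag^+][Br^-]
For each mole of AgBr that dissolves: [Ag^+] = s, [Br^-] = s.
Ksp = s × s = s^2
s = √(8.2 × 10^-13) = 9.1 × 10^-7 M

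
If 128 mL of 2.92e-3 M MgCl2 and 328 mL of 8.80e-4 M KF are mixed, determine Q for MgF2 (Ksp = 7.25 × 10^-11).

3.28 x 10^-10

Total volume = 128 + 328 = 456 mL.
[Mg^2+] = 2.92 × 10^-3 × (128/456) = 8.196 × 10^-4 M
[F^-] = 8.80 × 10^-4 × (328/456) = 6.330 x 10^-4 M
MgF2(s) <=> Mg^2+(aq) + 2 F^-(aq), so Q = [Mg^2+][F^-]^2
Q = (8.196 × 10^-4)(6.330 × 10^-4)^2 = 3.28 × 10^-10
Q > Ksp, so MgF2 will precipitate.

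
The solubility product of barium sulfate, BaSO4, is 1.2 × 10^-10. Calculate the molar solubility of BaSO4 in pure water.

BaSO4(s) ⇌ Ba^2+ + SO4^2-
Ksp = [Ba^2+][SO4^2-]
For each mole of BaSO4 that dissolves: [Ba^2+] = s, [SO4^2-] = s.
Ksp = s × s = s^2
s = (1.2 × 10^-10)^(1/2) = 1.1 x 10^-5 M

1.1e-5 M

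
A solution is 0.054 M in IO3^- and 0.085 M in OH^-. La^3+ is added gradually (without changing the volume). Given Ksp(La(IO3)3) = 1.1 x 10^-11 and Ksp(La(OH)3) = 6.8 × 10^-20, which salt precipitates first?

La(OH)3

Precipitation of each salt starts when its ion product equals its Ksp.
For La(IO3)3: 1.1 x 10^-11 = (0.054)^3 × [La^3+]  ⇒  [La^3+] = 7.0 × 10^-8 M.
For La(OH)3: 6.8 × 10^-20 = (0.085)^3 × [La^3+]  ⇒  [La^3+] = 1.1 × 10^-16 M.
The salt with the lower threshold [La^3+] precipitates first: La(OH)3.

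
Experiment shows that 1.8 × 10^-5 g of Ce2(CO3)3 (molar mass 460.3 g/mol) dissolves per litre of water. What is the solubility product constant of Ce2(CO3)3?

Molar solubility s = (1.8 x 10^-5 g/L) / (460.3 g/mol) = 3.91 × 10^-8 M.
Ce2(CO3)3(s) ⇌ 2 Ce^3+ + 3 CO3^2-
With molar solubility s: [Ce^3+] = 2s, [CO3^2-] = 3s.
Ksp = [Ce^3+]^2[CO3^2-]^3
So Ksp = (2s)^2 × (3s)^3 = 108s^5
Ksp = 108 × (3.91 × 10^-8)^5 = 9.9 × 10^-36

Ksp = 9.9 × 10^-36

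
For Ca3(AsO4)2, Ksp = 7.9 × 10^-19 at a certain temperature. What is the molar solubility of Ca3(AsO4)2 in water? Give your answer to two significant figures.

Ca3(AsO4)2(s) <=> 3 Ca^2+ + 2 AsO4^3-
Ksp = [Ca^2+]^3[AsO4^3-]^2
Let s = molar solubility. Then [Ca^2+] = 3s and [AsO4^3-] = 2s.
Substituting: Ksp = (3s)^3(2s)^2 = 108s^5
s^5 = 7.9 × 10^-19 / 108, so s = 9.4 x 10^-5 M

9.4 × 10^-5 M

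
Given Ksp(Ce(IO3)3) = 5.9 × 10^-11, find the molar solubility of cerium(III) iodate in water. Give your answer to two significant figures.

s ≈ 1.2 × 10^-3 M

Ce(IO3)3(s) <=> Ce^3+(aq) + 3 IO3^-(aq)
Ksp = [Ce^3+][IO3^-]^3
Let s = molar solubility. Then [Ce^3+] = s and [IO3^-] = 3s.
Ksp = s(3s)^3 = 27s^4
s = (5.9 × 10^-11 / 27)^(1/4) = 1.2 x 10^-3 M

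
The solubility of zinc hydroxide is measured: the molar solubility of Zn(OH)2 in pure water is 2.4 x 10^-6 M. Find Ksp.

Zn(OH)2(s) <=> Zn^2+(aq) + 2 OH^-(aq)
If s mol/L of Zn(OH)2 dissolves, [Zn^2+] = s and [OH^-] = 2s.
Ksp = [Zn^2+][OH^-]^2
Substituting: Ksp = s(2s)^2 = 4s^3
Ksp = 4 × (2.4 × 10^-6)^3 = 5.5 × 10^-17

Ksp = 5.5e-17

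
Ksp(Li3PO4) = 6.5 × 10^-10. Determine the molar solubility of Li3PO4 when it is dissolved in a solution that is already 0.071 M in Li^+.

1.8 × 10^-6 M

Li3PO4(s) <=> 3 Li^+ + PO4^3-
Ksp = [Li^+]^3[PO4^3-]
Let s = moles of Li3PO4 that dissolve per litre. [Li^+] = 0.071 + 3s ≈ 0.071, [PO4^3-] = s (since the Li^+ already present dominates).
Ksp ≈ (0.071)^3 × s
s = 1.8 × 10^-6 M
Check: 3s = 5.4 x 10^-6 ≪ 0.071, so the approximation is valid.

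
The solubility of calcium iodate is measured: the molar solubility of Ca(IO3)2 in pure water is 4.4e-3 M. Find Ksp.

Ca(IO3)2(s) ⇌ Ca^2+ + 2 IO3^-
With molar solubility s: [Ca^2+] = s, [IO3^-] = 2s.
Ksp = [Ca^2+][IO3^-]^2
So Ksp = s × (2s)^2 = 4s^3
With s = 4.4 x 10^-3: Ksp = 3.4 × 10^-7

Ksp = 3.4e-7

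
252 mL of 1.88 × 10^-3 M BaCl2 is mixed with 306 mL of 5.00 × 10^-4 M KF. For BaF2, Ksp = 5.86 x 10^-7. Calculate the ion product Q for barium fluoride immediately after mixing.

6.38 × 10^-11

Total volume = 252 + 306 = 558 mL.
[Ba^2+] = 1.88 × 10^-3 × (252/558) = 8.490 × 10^-4 M
[F^-] = 5.00 × 10^-4 × (306/558) = 2.742 × 10^-4 M
BaF2(s) ⇌ Ba^2+ + 2 F^-, so Q = [Ba^2+][F^-]^2
Q = (8.490 × 10^-4)(2.742 × 10^-4)^2 = 6.38 × 10^-11
Q < Ksp, so no precipitate of BaF2 forms.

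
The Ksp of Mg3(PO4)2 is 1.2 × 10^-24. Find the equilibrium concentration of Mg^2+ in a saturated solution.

Mg3(PO4)2(s) ⇌ 3 Mg^2+ + 2 PO4^3-
Ksp = [Mg^2+]^3[PO4^3-]^2
Let s = molar solubility. Then [Mg^2+] = 3s and [PO4^3-] = 2s.
So Ksp = (3s)^3 × (2s)^2 = 108s^5
s^5 = 1.2 × 10^-24 / 108, so s = 6.44 × 10^-6 M
[Mg^2+] = 3s = 1.9 x 10^-5 M

[Mg^2+] = 1.9e-5 M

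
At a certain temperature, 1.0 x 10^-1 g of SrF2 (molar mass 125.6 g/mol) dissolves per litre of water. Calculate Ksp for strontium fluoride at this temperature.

Ksp ≈ 2.0 x 10^-9

Molar solubility s = (1.0 x 10^-1 g/L) / (125.6 g/mol) = 7.96 x 10^-4 M.
SrF2(s) ⇌ Sr^2+ + 2 F^-
With molar solubility s: [Sr^2+] = s, [F^-] = 2s.
Ksp = [Sr^2+][F^-]^2
Substituting: Ksp = s(2s)^2 = 4s^3
Ksp = 4 × (7.96 × 10^-4)^3 = 2.0 × 10^-9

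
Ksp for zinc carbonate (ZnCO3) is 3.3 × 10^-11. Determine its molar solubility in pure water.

5.7 x 10^-6 M

ZnCO3(s) <=> Zn^2+ + CO3^2-
Ksp = [Zn^2+][CO3^2-]
For each mole of ZnCO3 that dissolves: [Zn^2+] = s, [CO3^2-] = s.
Ksp = s × s = s^2
s = √(3.3 × 10^-11) = 5.7 x 10^-6 M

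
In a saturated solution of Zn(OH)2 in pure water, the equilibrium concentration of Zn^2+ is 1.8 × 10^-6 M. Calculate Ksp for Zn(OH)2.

Ksp ≈ 2.3e-17

Zn(OH)2(s) ⇌ Zn^2+ + 2 OH^-
Stoichiometry gives [OH^-] = (2/1)[Zn^2+] = 3.60 x 10^-6 M.
Ksp = [Zn^2+][OH^-]^2
Ksp = 1.8 x 10^-6 × (3.60 × 10^-6)^2 = 2.3 x 10^-17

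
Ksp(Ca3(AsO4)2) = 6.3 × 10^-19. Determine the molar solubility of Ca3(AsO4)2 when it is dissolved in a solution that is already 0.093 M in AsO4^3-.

1.4 × 10^-6 M

Ca3(AsO4)2(s) <=> 3 Ca^2+ + 2 AsO4^3-
Ksp = [Ca^2+]^3[AsO4^3-]^2
Let s = moles of Ca3(AsO4)2 that dissolve per litre. [Ca^2+] = 3s, [AsO4^3-] = 0.093 + 2s ≈ 0.093 (since the AsO4^3- already present dominates).
Ksp ≈ (3s)^3 × (0.093)^2
s = 1.4 × 10^-6 M
Check: 2s = 2.8 × 10^-6 ≪ 0.093, so the approximation is valid.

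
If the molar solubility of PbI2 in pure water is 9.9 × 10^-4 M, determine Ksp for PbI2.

PbI2(s) ⇌ Pb^2+ + 2 I^-
For each mole of PbI2 that dissolves: [Pb^2+] = s, [I^-] = 2s.
Ksp = [Pb^2+][I^-]^2
Substituting: Ksp = s(2s)^2 = 4s^3
With s = 9.9 × 10^-4: Ksp = 3.9 × 10^-9

Ksp = 3.9 × 10^-9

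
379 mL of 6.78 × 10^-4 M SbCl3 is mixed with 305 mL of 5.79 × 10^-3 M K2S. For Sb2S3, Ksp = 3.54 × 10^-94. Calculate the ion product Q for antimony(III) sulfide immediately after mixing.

Total volume = 379 + 305 = 684 mL.
[Sb^3+] = 6.78 × 10^-4 × (379/684) = 3.757 x 10^-4 M
[S^2-] = 5.79 × 10^-3 × (305/684) = 2.582 × 10^-3 M
Sb2S3(s) ⇌ 2 Sb^3+ + 3 S^2-, so Q = [Sb^3+]^2[S^2-]^3
Q = (3.757 × 10^-4)^2(2.582 × 10^-3)^3 = 2.43 × 10^-15
Q > Ksp, so Sb2S3 will precipitate.

2.43e-15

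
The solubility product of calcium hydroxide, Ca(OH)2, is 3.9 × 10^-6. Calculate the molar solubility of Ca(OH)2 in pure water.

Ca(OH)2(s) ⇌ Ca^2+ + 2 OH^-
Ksp = [Ca^2+][OH^-]^2
Let s = molar solubility. Then [Ca^2+] = s and [OH^-] = 2s.
Substituting: Ksp = s(2s)^2 = 4s^3
s = (3.9 × 10^-6 / 4)^(1/3) = 9.9 × 10^-3 M

9.9e-3 M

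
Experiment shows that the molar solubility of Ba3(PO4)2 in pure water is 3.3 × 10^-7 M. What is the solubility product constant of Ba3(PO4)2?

Ba3(PO4)2(s) ⇌ 3 Ba^2+(aq) + 2 PO4^3-(aq)
Let s = molar solubility. Then [Ba^2+] = 3s and [PO4^3-] = 2s.
Ksp = [Ba^2+]^3[PO4^3-]^2
Substituting: Ksp = (3s)^3(2s)^2 = 108s^5
With s = 3.3 × 10^-7: Ksp = 4.2 x 10^-31

4.2e-31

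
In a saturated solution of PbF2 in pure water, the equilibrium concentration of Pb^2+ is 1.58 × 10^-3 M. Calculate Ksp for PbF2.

PbF2(s) <=> Pb^2+ + 2 F^-
Stoichiometry gives [F^-] = (2/1)[Pb^2+] = 3.160 × 10^-3 M.
Ksp = [Pb^2+][F^-]^2
Ksp = 1.58 x 10^-3 × (3.160 x 10^-3)^2 = 1.58 x 10^-8

Ksp ≈ 1.58 × 10^-8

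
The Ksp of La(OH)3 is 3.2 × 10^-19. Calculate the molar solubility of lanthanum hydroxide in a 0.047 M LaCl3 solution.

La(OH)3(s) <=> La^3+ + 3 OH^-
Ksp = [La^3+][OH^-]^3
Let s = moles of La(OH)3 that dissolve per litre. [La^3+] = 0.047 + s ≈ 0.047, [OH^-] = 3s (common-ion effect: La^3+ is already 0.047 M).
Ksp ≈ 0.047 × (3s)^3
s = 6.3 x 10^-7 M
Check: s = 6.3 × 10^-7 ≪ 0.047, so the approximation is valid.

s = 6.3 x 10^-7 M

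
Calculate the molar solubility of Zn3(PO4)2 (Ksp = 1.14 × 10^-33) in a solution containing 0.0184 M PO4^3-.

s ≈ 5.00e-11 M

Zn3(PO4)2(s) ⇌ 3 Zn^2+(aq) + 2 PO4^3-(aq)
Ksp = [Zn^2+]^3[PO4^3-]^2
Let s = moles of Zn3(PO4)2 that dissolve per litre. [Zn^2+] = 3s, [PO4^3-] = 0.0184 + 2s ≈ 0.0184 (common-ion effect: PO4^3- is already 0.0184 M).
Ksp ≈ (3s)^3 × (0.0184)^2
s = 5.00 × 10^-11 M
Check: 2s = 1.0 × 10^-10 ≪ 0.0184, so the approximation is valid.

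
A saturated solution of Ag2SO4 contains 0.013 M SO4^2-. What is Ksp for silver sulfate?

Ag2SO4(s) ⇌ 2 Ag^+(aq) + SO4^2-(aq)
Stoichiometry gives [Ag^+] = (2/1)[SO4^2-] = 2.60 × 10^-2 M.
Ksp = [Ag^+]^2[SO4^2-]
Ksp = (2.60 × 10^-2)^2 × 1.3 × 10^-2 = 8.8 × 10^-6

Ksp = 8.8 × 10^-6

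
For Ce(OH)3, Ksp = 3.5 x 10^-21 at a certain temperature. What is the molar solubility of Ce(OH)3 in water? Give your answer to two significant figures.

s ≈ 3.4 × 10^-6 M

Ce(OH)3(s) ⇌ Ce^3+ + 3 OH^-
Ksp = [Ce^3+][OH^-]^3
With molar solubility s: [Ce^3+] = s, [OH^-] = 3s.
Substituting: Ksp = s(3s)^3 = 27s^4
s = (3.5 x 10^-21 / 27)^(1/4) = 3.4 × 10^-6 M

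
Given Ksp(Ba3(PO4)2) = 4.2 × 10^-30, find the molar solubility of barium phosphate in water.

Ba3(PO4)2(s) <=> 3 Ba^2+(aq) + 2 PO4^3-(aq)
Ksp = [Ba^2+]^3[PO4^3-]^2
With molar solubility s: [Ba^2+] = 3s, [PO4^3-] = 2s.
Substituting: Ksp = (3s)^3(2s)^2 = 108s^5
s^5 = 4.2 × 10^-30 / 108, so s = 5.2 x 10^-7 M

s = 5.2 x 10^-7 M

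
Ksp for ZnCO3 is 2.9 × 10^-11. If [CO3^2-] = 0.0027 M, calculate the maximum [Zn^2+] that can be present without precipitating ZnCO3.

[Zn^2+] = 1.1 x 10^-8 M

ZnCO3(s) <=> Zn^2+ + CO3^2-
Ksp = [Zn^2+][CO3^2-]
Precipitation begins when Q = Ksp. With [CO3^2-] = 0.0027 M:
2.9 × 10^-11 = (0.0027) × [Zn^2+]
[Zn^2+] = (2.9 × 10^-11 / 2.7 × 10^-3) = 1.1 x 10^-8 M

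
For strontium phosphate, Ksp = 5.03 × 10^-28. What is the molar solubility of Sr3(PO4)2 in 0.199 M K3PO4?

Sr3(PO4)2(s) ⇌ 3 Sr^2+(aq) + 2 PO4^3-(aq)
Ksp = [Sr^2+]^3[PO4^3-]^2
Let s = moles of Sr3(PO4)2 that dissolve per litre. [Sr^2+] = 3s, [PO4^3-] = 0.199 + 2s ≈ 0.199 (common-ion effect: PO4^3- is already 0.199 M).
Ksp ≈ (3s)^3 × (0.199)^2
s = 7.78 × 10^-10 M
Check: 2s = 1.6 × 10^-9 ≪ 0.199, so the approximation is valid.

s ≈ 7.78 × 10^-10 M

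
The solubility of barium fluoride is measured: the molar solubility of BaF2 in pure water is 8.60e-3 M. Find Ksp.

Ksp = 2.54 × 10^-6

BaF2(s) ⇌ Ba^2+(aq) + 2 F^-(aq)
If s mol/L of BaF2 dissolves, [Ba^2+] = s and [F^-] = 2s.
Ksp = [Ba^2+][F^-]^2
Substituting: Ksp = s(2s)^2 = 4s^3
With s = 8.60 x 10^-3: Ksp = 2.54 x 10^-6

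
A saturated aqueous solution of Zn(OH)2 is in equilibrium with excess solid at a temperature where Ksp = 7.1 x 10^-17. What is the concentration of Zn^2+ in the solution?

[Zn^2+] ≈ 2.6 × 10^-6 M

Zn(OH)2(s) ⇌ Zn^2+(aq) + 2 OH^-(aq)
Ksp = [Zn^2+][OH^-]^2
Let s = molar solubility. Then [Zn^2+] = s and [OH^-] = 2s.
So Ksp = s × (2s)^2 = 4s^3
s^3 = 7.1 x 10^-17 / 4, so s = 2.61 × 10^-6 M
[Zn^2+] = s = 2.6 x 10^-6 M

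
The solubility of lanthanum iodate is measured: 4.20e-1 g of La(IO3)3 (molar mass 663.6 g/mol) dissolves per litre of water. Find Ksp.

Molar solubility s = (4.20 x 10^-1 g/L) / (663.6 g/mol) = 6.329 × 10^-4 M.
La(IO3)3(s) <=> La^3+ + 3 IO3^-
If s mol/L of La(IO3)3 dissolves, [La^3+] = s and [IO3^-] = 3s.
Ksp = [La^3+][IO3^-]^3
Ksp = s(3s)^3 = 27s^4
With s = 6.329 x 10^-4: Ksp = 4.33 × 10^-12

Ksp = 4.33 x 10^-12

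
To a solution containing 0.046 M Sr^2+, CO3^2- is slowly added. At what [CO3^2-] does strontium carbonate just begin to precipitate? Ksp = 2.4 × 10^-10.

SrCO3(s) ⇌ Sr^2+ + CO3^2-
Ksp = [Sr^2+][CO3^2-]
Precipitation begins when Q = Ksp. With [Sr^2+] = 0.046 M:
2.4 × 10^-10 = (0.046) × [CO3^2-]
[CO3^2-] = (2.4 × 10^-10 / 4.6 x 10^-2) = 5.2 × 10^-9 M

[CO3^2-] = 5.2 x 10^-9 M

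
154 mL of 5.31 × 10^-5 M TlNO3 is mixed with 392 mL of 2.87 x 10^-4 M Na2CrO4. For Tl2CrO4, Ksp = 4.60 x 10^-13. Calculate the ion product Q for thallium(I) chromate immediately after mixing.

4.62 × 10^-14

Total volume = 154 + 392 = 546 mL.
[Tl^+] = 5.31 × 10^-5 × (154/546) = 1.498 x 10^-5 M
[CrO4^2-] = 2.87 x 10^-4 × (392/546) = 2.061 × 10^-4 M
Tl2CrO4(s) ⇌ 2 Tl^+ + CrO4^2-, so Q = [Tl^+]^2[CrO4^2-]
Q = (1.498 x 10^-5)^2(2.061 × 10^-4) = 4.62 x 10^-14
Q < Ksp, so no precipitate of Tl2CrO4 forms.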